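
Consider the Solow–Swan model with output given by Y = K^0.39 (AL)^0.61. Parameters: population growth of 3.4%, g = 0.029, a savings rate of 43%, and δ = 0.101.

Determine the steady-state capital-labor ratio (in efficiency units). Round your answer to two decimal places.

k* = 4.86

In steady state, investment equals break-even investment: s·k^α = (n + g + δ)·k.
Dividing both sides by k: k^(1−α) = s / (n + g + δ).
k^0.61 = 0.43 / (0.034 + 0.029 + 0.101) = 0.43 / 0.164 = 2.6220
k* = 2.6220^(1/0.61) ≈ 4.8560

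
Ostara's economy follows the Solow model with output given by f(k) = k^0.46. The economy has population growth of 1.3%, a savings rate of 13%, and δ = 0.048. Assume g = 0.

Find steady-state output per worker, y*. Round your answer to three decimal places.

y* ≈ 1.905

In steady state, investment equals break-even investment: s·k^α = (n + δ)·k.
Dividing both sides by k: k^(1−α) = s / (n + δ).
k^0.54 = 0.13 / (0.013 + 0.048) = 0.13 / 0.061 = 2.1311
k* = 2.1311^(1/0.54) ≈ 4.0600
y* = (k*)^α = 4.0600^0.46 ≈ 1.9051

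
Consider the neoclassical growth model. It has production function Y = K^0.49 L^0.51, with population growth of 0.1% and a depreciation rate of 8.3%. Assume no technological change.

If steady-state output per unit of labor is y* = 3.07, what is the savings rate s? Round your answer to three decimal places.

At the steady state, Δk = 0, so s·k^α = (n + δ)·k.
Since y* = [s/(n + δ)]^(α/(1−α)), we have s/(n + δ) = (y*)^((1−α)/α) = 3.07^1.0408 = 3.2138.
Therefore s = 3.2138 × (n + δ) = 3.2138 × 0.084 = 0.2700.

s ≈ 0.270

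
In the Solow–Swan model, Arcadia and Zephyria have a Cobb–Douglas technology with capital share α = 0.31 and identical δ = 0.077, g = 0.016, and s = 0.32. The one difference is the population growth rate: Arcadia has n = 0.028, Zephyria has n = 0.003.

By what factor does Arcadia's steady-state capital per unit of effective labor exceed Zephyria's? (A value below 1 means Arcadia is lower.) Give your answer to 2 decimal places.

Steady-state k* = [s/(n + g + δ)]^(1/(1−α)), so the ratio is [ (s_A/(n + g + δ)_A) / (s_Z/(n + g + δ)_Z) ]^1.4493.
s_A/(n + g + δ)_A = 0.32/0.121 = 2.6446; s_Z/(n + g + δ)_Z = 0.32/0.096 = 3.3333.
Ratio = (2.6446/3.3333)^1.4493 = 0.7934^1.4493 ≈ 0.7150

ratio ≈ 0.72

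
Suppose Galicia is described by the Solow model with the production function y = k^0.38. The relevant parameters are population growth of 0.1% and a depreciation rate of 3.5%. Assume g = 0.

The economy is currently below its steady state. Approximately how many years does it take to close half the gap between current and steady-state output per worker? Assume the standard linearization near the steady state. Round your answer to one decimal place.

about 31.1 years

Near the steady state the convergence rate is λ = (1 − α)(n + δ).
λ = (1 − 0.38) × 0.036 = 0.62 × 0.036 = 0.02232
Half-life = ln 2 / λ = 0.6931 / 0.02232 ≈ 31.05 years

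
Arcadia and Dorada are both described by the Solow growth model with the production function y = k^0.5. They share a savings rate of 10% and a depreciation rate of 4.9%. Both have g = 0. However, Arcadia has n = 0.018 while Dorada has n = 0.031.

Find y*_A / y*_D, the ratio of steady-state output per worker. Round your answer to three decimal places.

Steady-state y* = [s/(n + δ)]^(α/(1−α)), so the ratio is [ (s_A/(n + δ)_A) / (s_D/(n + δ)_D) ]^1.
s_A/(n + δ)_A = 0.10/0.067 = 1.4925; s_D/(n + δ)_D = 0.10/0.080 = 1.2500.
Ratio = (1.4925/1.2500)^1 = 1.1940^1 ≈ 1.1940

ratio ≈ 1.194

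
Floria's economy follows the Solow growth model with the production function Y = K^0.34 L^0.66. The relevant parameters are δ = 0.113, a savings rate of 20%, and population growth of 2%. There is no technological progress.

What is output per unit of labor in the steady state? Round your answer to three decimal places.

In steady state, investment equals break-even investment: s·k^α = (n + δ)·k.
Dividing both sides by k: k^(1−α) = s / (n + δ).
k^0.66 = 0.20 / (0.020 + 0.113) = 0.20 / 0.133 = 1.5038
k* = 1.5038^(1/0.66) ≈ 1.8555
y* = (k*)^α = 1.8555^0.34 ≈ 1.2339

y* = 1.234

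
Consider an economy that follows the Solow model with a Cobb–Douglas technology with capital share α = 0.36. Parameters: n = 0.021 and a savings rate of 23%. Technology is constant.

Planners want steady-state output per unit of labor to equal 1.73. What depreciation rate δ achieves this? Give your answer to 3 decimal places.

δ ≈ 0.066

Steady state requires s·f(k) = (n + δ)·k, i.e. s·k^α = (n + δ)·k.
Since y* = [s/(n + δ)]^(α/(1−α)), we have s/(n + δ) = (y*)^((1−α)/α) = 1.73^1.7778 = 2.6497.
Therefore n + δ = s / 2.6497 = 0.23 / 2.6497 = 0.0868, so δ = 0.0868 − 0.021 = 0.0658.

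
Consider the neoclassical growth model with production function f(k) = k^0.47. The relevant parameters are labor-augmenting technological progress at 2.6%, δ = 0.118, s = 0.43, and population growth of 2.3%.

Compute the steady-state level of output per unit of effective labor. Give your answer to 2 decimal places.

y* = 2.31

Steady state requires s·f(k) = (n + g + δ)·k, i.e. s·k^α = (n + g + δ)·k.
Dividing both sides by k: k^(1−α) = s / (n + g + δ).
k^0.53 = 0.43 / (0.023 + 0.026 + 0.118) = 0.43 / 0.167 = 2.5749
k* = 2.5749^(1/0.53) ≈ 5.9569
y* = (k*)^α = 5.9569^0.47 ≈ 2.3134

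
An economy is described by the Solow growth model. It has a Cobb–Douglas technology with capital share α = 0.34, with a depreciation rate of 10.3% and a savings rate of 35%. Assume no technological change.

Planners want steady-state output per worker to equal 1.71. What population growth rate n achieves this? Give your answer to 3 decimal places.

In steady state, investment equals break-even investment: s·k^α = (n + δ)·k.
Since y* = [s/(n + δ)]^(α/(1−α)), we have s/(n + δ) = (y*)^((1−α)/α) = 1.71^1.9412 = 2.8333.
Therefore n + δ = s / 2.8333 = 0.35 / 2.8333 = 0.1235, so n = 0.1235 − 0.103 = 0.0205.

n ≈ 0.021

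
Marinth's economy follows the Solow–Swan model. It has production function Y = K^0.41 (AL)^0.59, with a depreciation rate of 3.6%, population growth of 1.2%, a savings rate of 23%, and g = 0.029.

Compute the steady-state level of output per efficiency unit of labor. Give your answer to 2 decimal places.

Steady state requires s·f(k) = (n + g + δ)·k, i.e. s·k^α = (n + g + δ)·k.
Rearranging, k^(1−α) = s / (n + g + δ).
k^0.59 = 0.23 / (0.012 + 0.029 + 0.036) = 0.23 / 0.077 = 2.9870
k* = 2.9870^(1/0.59) ≈ 6.3897
y* = (k*)^α = 6.3897^0.41 ≈ 2.1392

y* = 2.14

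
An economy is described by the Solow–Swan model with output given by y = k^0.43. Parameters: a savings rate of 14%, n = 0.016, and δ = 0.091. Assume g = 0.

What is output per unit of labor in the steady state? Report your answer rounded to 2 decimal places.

Steady state requires s·f(k) = (n + δ)·k, i.e. s·k^α = (n + δ)·k.
Dividing both sides by k: k^(1−α) = s / (n + δ).
k^0.57 = 0.14 / (0.016 + 0.091) = 0.14 / 0.107 = 1.3084
k* = 1.3084^(1/0.57) ≈ 1.6025
y* = (k*)^α = 1.6025^0.43 ≈ 1.2248

y* = 1.22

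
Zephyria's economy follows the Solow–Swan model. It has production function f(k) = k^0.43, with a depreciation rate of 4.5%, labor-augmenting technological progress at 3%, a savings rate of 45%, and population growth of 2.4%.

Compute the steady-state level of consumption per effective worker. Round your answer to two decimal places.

Steady state requires s·f(k) = (n + g + δ)·k, i.e. s·k^α = (n + g + δ)·k.
Rearranging, k^(1−α) = s / (n + g + δ).
k^0.57 = 0.45 / (0.024 + 0.030 + 0.045) = 0.45 / 0.099 = 4.5455
k* = 4.5455^(1/0.57) ≈ 14.2447
y* = (k*)^α = 14.2447^0.43 ≈ 3.1338
c* = (1 − s)·y* = (1 − 0.45) × 3.1338 ≈ 1.7236

c* ≈ 1.72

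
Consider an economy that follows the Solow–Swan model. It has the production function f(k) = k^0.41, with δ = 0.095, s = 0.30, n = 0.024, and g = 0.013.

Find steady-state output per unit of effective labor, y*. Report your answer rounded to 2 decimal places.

y* ≈ 1.77

Steady state requires s·f(k) = (n + g + δ)·k, i.e. s·k^α = (n + g + δ)·k.
Dividing both sides by k: k^(1−α) = s / (n + g + δ).
k^0.59 = 0.30 / (0.024 + 0.013 + 0.095) = 0.30 / 0.132 = 2.2727
k* = 2.2727^(1/0.59) ≈ 4.0208
y* = (k*)^α = 4.0208^0.41 ≈ 1.7692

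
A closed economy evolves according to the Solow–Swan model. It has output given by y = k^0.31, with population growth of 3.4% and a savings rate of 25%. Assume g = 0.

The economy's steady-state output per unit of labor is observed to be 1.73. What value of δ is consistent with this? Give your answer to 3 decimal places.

δ ≈ 0.040

At the steady state, Δk = 0, so s·k^α = (n + δ)·k.
Since y* = [s/(n + δ)]^(α/(1−α)), we have s/(n + δ) = (y*)^((1−α)/α) = 1.73^2.2258 = 3.3872.
Therefore n + δ = s / 3.3872 = 0.25 / 3.3872 = 0.0738, so δ = 0.0738 − 0.034 = 0.0398.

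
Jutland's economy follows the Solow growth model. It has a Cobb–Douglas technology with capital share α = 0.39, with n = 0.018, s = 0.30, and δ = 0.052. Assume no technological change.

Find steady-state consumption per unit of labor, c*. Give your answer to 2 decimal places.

c* = 1.77

In steady state, investment equals break-even investment: s·k^α = (n + δ)·k.
Dividing both sides by k: k^(1−α) = s / (n + δ).
k^0.61 = 0.30 / (0.018 + 0.052) = 0.30 / 0.070 = 4.2857
k* = 4.2857^(1/0.61) ≈ 10.8668
y* = (k*)^α = 10.8668^0.39 ≈ 2.5356
c* = (1 − s)·y* = (1 − 0.30) × 2.5356 ≈ 1.7749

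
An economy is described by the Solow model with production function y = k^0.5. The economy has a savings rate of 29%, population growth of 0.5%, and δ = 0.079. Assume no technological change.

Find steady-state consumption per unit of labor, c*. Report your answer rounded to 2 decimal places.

c* ≈ 2.45

In steady state, investment equals break-even investment: s·k^α = (n + δ)·k.
Dividing both sides by k: k^(1−α) = s / (n + δ).
k^0.5 = 0.29 / (0.005 + 0.079) = 0.29 / 0.084 = 3.4524
k* = 3.4524^(1/0.5) ≈ 11.9191
y* = (k*)^α = 11.9191^0.5 ≈ 3.4524
c* = (1 − s)·y* = (1 − 0.29) × 3.4524 ≈ 2.4512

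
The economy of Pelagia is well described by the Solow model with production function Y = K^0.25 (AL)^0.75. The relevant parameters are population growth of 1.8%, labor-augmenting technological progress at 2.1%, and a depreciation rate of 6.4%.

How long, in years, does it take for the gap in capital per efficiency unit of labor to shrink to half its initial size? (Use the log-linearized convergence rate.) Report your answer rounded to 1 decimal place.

about 9.0 years

Near the steady state the convergence rate is λ = (1 − α)(n + g + δ).
λ = (1 − 0.25) × 0.103 = 0.75 × 0.103 = 0.07725
Half-life = ln 2 / λ = 0.6931 / 0.07725 ≈ 8.97 years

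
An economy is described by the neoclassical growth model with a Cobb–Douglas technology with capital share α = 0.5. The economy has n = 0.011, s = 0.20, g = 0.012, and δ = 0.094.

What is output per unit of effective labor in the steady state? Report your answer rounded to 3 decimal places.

At the steady state, Δk = 0, so s·k^α = (n + g + δ)·k.
Dividing both sides by k: k^(1−α) = s / (n + g + δ).
k^0.5 = 0.20 / (0.011 + 0.012 + 0.094) = 0.20 / 0.117 = 1.7094
k* = 1.7094^(1/0.5) ≈ 2.9220
y* = (k*)^α = 2.9220^0.5 ≈ 1.7094

y* = 1.709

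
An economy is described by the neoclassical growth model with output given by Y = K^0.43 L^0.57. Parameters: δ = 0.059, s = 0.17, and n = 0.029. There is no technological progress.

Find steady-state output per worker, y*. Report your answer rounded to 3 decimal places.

Steady state requires s·f(k) = (n + δ)·k, i.e. s·k^α = (n + δ)·k.
Rearranging, k^(1−α) = s / (n + δ).
k^0.57 = 0.17 / (0.029 + 0.059) = 0.17 / 0.088 = 1.9318
k* = 1.9318^(1/0.57) ≈ 3.1746
y* = (k*)^α = 3.1746^0.43 ≈ 1.6433

y* ≈ 1.643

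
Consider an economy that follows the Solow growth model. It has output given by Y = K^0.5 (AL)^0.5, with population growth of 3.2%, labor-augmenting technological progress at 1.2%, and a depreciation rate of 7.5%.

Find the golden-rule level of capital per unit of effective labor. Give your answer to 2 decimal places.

The golden rule sets f'(k) = n + g + δ, i.e. α·k^(α−1) = n + g + δ.
So k^(1−α) = α / (n + g + δ) = 0.5 / 0.119 = 4.2017.
k_gold = 4.2017^(1/0.5) ≈ 17.6543

k_gold ≈ 17.65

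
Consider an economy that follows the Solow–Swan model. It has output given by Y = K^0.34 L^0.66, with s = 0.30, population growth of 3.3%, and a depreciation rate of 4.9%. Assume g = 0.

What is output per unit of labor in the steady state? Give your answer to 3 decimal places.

At the steady state, Δk = 0, so s·k^α = (n + δ)·k.
Dividing both sides by k: k^(1−α) = s / (n + δ).
k^0.66 = 0.30 / (0.033 + 0.049) = 0.30 / 0.082 = 3.6585
k* = 3.6585^(1/0.66) ≈ 7.1366
y* = (k*)^α = 7.1366^0.34 ≈ 1.9507

y* = 1.951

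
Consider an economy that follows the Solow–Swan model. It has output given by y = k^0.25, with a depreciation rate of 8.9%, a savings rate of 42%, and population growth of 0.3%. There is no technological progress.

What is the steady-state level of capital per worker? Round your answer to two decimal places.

k* = 7.57

In steady state, investment equals break-even investment: s·k^α = (n + δ)·k.
Dividing both sides by k: k^(1−α) = s / (n + δ).
k^0.75 = 0.42 / (0.003 + 0.089) = 0.42 / 0.092 = 4.5652
k* = 4.5652^(1/0.75) ≈ 7.5732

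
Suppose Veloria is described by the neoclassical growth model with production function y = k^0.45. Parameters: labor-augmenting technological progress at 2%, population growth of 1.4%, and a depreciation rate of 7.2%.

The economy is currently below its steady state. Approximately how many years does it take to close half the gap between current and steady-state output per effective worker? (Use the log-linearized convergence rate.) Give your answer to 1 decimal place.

t_½ ≈ 11.9 years

Near the steady state the convergence rate is λ = (1 − α)(n + g + δ).
λ = (1 − 0.45) × 0.106 = 0.55 × 0.106 = 0.0583
Half-life = ln 2 / λ = 0.6931 / 0.0583 ≈ 11.89 years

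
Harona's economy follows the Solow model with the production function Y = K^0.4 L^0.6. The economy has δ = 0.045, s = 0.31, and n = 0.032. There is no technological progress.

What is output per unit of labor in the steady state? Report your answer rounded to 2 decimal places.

At the steady state, Δk = 0, so s·k^α = (n + δ)·k.
Rearranging, k^(1−α) = s / (n + δ).
k^0.6 = 0.31 / (0.032 + 0.045) = 0.31 / 0.077 = 4.0260
k* = 4.0260^(1/0.6) ≈ 10.1888
y* = (k*)^α = 10.1888^0.4 ≈ 2.5307

y* ≈ 2.53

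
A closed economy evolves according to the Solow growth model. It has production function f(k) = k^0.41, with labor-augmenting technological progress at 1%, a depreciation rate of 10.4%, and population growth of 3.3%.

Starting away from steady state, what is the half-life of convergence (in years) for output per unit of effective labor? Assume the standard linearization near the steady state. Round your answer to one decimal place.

Near the steady state the convergence rate is λ = (1 − α)(n + g + δ).
λ = (1 − 0.41) × 0.147 = 0.59 × 0.147 = 0.08673
Half-life = ln 2 / λ = 0.6931 / 0.08673 ≈ 7.99 years

half-life ≈ 8.0 years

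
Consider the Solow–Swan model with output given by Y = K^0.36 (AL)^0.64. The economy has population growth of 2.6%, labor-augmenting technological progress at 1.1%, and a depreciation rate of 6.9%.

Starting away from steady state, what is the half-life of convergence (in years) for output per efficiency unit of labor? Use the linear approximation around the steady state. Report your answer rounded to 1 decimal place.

Near the steady state the convergence rate is λ = (1 − α)(n + g + δ).
λ = (1 − 0.36) × 0.106 = 0.64 × 0.106 = 0.06784
Half-life = ln 2 / λ = 0.6931 / 0.06784 ≈ 10.22 years

half-life ≈ 10.2 years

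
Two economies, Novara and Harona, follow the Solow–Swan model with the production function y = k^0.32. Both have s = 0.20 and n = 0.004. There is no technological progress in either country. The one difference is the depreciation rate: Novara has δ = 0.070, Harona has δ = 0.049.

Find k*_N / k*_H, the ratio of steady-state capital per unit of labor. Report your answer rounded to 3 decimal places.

Steady-state k* = [s/(n + δ)]^(1/(1−α)), so the ratio is [ (s_N/(n + δ)_N) / (s_H/(n + δ)_H) ]^1.4706.
s_N/(n + δ)_N = 0.20/0.074 = 2.7027; s_H/(n + δ)_H = 0.20/0.053 = 3.7736.
Ratio = (2.7027/3.7736)^1.4706 = 0.7162^1.4706 ≈ 0.6121

ratio ≈ 0.612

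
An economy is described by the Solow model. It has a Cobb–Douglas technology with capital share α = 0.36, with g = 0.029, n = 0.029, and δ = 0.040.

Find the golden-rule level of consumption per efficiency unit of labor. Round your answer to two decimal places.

At the golden rule, f'(k) = n + g + δ, so α·k^(α−1) = n + g + δ and k_gold = (α/(n + g + δ))^(1/(1−α)).
k_gold = (0.36/0.098)^(1/0.64) = 3.6735^1.5625 ≈ 7.6373
c_gold = f(k_gold) − (n + g + δ)·k_gold = 2.0790 − 0.098×7.6373 ≈ 1.3305

c_gold ≈ 1.33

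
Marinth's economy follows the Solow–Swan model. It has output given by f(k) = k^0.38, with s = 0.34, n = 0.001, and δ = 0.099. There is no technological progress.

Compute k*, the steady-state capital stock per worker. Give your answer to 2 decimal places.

In steady state, investment equals break-even investment: s·k^α = (n + δ)·k.
Rearranging, k^(1−α) = s / (n + δ).
k^0.62 = 0.34 / (0.001 + 0.099) = 0.34 / 0.100 = 3.4000
k* = 3.4000^(1/0.62) ≈ 7.1982

k* ≈ 7.20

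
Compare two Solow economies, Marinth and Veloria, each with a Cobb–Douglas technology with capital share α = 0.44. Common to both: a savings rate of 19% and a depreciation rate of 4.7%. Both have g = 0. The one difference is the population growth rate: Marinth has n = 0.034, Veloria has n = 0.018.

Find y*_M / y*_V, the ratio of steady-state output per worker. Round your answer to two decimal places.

Steady-state y* = [s/(n + δ)]^(α/(1−α)), so the ratio is [ (s_M/(n + δ)_M) / (s_V/(n + δ)_V) ]^0.7857.
s_M/(n + δ)_M = 0.19/0.081 = 2.3457; s_V/(n + δ)_V = 0.19/0.065 = 2.9231.
Ratio = (2.3457/2.9231)^0.7857 = 0.8025^0.7857 ≈ 0.8412

y*_M / y*_V ≈ 0.84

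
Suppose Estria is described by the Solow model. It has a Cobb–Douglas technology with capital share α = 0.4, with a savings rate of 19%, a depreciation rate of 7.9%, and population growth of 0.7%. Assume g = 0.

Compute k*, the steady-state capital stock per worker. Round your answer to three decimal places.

Steady state requires s·f(k) = (n + δ)·k, i.e. s·k^α = (n + δ)·k.
Dividing both sides by k: k^(1−α) = s / (n + δ).
k^0.6 = 0.19 / (0.007 + 0.079) = 0.19 / 0.086 = 2.2093
k* = 2.2093^(1/0.6) ≈ 3.7476

k* = 3.748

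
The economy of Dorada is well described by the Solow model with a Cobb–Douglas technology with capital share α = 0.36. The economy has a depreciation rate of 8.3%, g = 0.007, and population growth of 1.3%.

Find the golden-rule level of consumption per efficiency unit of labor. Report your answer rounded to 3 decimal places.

At the golden rule, f'(k) = n + g + δ, so α·k^(α−1) = n + g + δ and k_gold = (α/(n + g + δ))^(1/(1−α)).
k_gold = (0.36/0.103)^(1/0.64) = 3.4951^1.5625 ≈ 7.0657
c_gold = f(k_gold) − (n + g + δ)·k_gold = 2.0216 − 0.103×7.0657 ≈ 1.2938

c_gold ≈ 1.294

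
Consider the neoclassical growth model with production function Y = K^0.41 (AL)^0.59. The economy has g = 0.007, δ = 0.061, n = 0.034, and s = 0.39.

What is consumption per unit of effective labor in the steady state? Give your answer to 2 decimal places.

In steady state, investment equals break-even investment: s·k^α = (n + g + δ)·k.
Rearranging, k^(1−α) = s / (n + g + δ).
k^0.59 = 0.39 / (0.034 + 0.007 + 0.061) = 0.39 / 0.102 = 3.8235
k* = 3.8235^(1/0.59) ≈ 9.7101
y* = (k*)^α = 9.7101^0.41 ≈ 2.5396
c* = (1 − s)·y* = (1 − 0.39) × 2.5396 ≈ 1.5492

c* = 1.55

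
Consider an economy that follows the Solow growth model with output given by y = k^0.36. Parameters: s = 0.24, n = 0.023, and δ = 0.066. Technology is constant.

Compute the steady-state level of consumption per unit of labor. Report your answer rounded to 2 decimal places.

In steady state, investment equals break-even investment: s·k^α = (n + δ)·k.
Dividing both sides by k: k^(1−α) = s / (n + δ).
k^0.64 = 0.24 / (0.023 + 0.066) = 0.24 / 0.089 = 2.6966
k* = 2.6966^(1/0.64) ≈ 4.7114
y* = (k*)^α = 4.7114^0.36 ≈ 1.7472
c* = (1 − s)·y* = (1 − 0.24) × 1.7472 ≈ 1.3279

c* ≈ 1.33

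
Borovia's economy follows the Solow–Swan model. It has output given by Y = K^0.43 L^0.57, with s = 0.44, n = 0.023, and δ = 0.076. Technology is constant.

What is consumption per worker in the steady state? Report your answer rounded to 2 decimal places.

At the steady state, Δk = 0, so s·k^α = (n + δ)·k.
Dividing both sides by k: k^(1−α) = s / (n + δ).
k^0.57 = 0.44 / (0.023 + 0.076) = 0.44 / 0.099 = 4.4444
k* = 4.4444^(1/0.57) ≈ 13.6935
y* = (k*)^α = 13.6935^0.43 ≈ 3.0811
c* = (1 − s)·y* = (1 − 0.44) × 3.0811 ≈ 1.7254

c* ≈ 1.73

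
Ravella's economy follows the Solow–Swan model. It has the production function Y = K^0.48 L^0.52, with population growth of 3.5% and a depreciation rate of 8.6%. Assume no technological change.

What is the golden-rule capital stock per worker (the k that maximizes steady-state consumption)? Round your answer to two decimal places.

The golden rule sets f'(k) = n + δ, i.e. α·k^(α−1) = n + δ.
So k^(1−α) = α / (n + δ) = 0.48 / 0.121 = 3.9669.
k_gold = 3.9669^(1/0.52) ≈ 14.1536

k_gold ≈ 14.15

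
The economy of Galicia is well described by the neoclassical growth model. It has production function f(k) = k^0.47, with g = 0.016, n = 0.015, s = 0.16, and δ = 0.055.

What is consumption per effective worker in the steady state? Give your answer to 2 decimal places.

c* = 1.46

At the steady state, Δk = 0, so s·k^α = (n + g + δ)·k.
Rearranging, k^(1−α) = s / (n + g + δ).
k^0.53 = 0.16 / (0.015 + 0.016 + 0.055) = 0.16 / 0.086 = 1.8605
k* = 1.8605^(1/0.53) ≈ 3.2265
y* = (k*)^α = 3.2265^0.47 ≈ 1.7342
c* = (1 − s)·y* = (1 − 0.16) × 1.7342 ≈ 1.4567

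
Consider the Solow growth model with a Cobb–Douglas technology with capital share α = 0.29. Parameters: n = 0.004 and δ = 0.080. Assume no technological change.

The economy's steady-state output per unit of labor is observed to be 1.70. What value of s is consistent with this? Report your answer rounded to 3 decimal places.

s ≈ 0.308

At the steady state, Δk = 0, so s·k^α = (n + δ)·k.
Since y* = [s/(n + δ)]^(α/(1−α)), we have s/(n + δ) = (y*)^((1−α)/α) = 1.70^2.4483 = 3.6661.
Therefore s = 3.6661 × (n + δ) = 3.6661 × 0.084 = 0.3080.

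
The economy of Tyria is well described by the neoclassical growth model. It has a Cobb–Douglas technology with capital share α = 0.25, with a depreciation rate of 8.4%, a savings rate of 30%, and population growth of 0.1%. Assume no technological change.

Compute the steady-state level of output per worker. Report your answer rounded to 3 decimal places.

Steady state requires s·f(k) = (n + δ)·k, i.e. s·k^α = (n + δ)·k.
Rearranging, k^(1−α) = s / (n + δ).
k^0.75 = 0.30 / (0.001 + 0.084) = 0.30 / 0.085 = 3.5294
k* = 3.5294^(1/0.75) ≈ 5.3736
y* = (k*)^α = 5.3736^0.25 ≈ 1.5225

y* = 1.523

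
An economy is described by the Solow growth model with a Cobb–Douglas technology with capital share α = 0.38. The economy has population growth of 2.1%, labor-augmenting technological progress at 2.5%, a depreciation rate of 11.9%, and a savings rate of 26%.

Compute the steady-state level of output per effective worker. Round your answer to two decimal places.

y* = 1.32

Steady state requires s·f(k) = (n + g + δ)·k, i.e. s·k^α = (n + g + δ)·k.
Dividing both sides by k: k^(1−α) = s / (n + g + δ).
k^0.62 = 0.26 / (0.021 + 0.025 + 0.119) = 0.26 / 0.165 = 1.5758
k* = 1.5758^(1/0.62) ≈ 2.0823
y* = (k*)^α = 2.0823^0.38 ≈ 1.3214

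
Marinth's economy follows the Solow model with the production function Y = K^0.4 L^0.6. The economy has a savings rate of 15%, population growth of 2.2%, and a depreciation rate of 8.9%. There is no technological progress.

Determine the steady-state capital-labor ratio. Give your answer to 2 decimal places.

At the steady state, Δk = 0, so s·k^α = (n + δ)·k.
Rearranging, k^(1−α) = s / (n + δ).
k^0.6 = 0.15 / (0.022 + 0.089) = 0.15 / 0.111 = 1.3514
k* = 1.3514^(1/0.6) ≈ 1.6519

k* = 1.65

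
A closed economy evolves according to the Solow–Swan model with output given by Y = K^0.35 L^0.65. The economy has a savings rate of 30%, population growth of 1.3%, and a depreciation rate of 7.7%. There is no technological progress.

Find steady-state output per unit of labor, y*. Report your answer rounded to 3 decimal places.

Steady state requires s·f(k) = (n + δ)·k, i.e. s·k^α = (n + δ)·k.
Dividing both sides by k: k^(1−α) = s / (n + δ).
k^0.65 = 0.30 / (0.013 + 0.077) = 0.30 / 0.090 = 3.3333
k* = 3.3333^(1/0.65) ≈ 6.3741
y* = (k*)^α = 6.3741^0.35 ≈ 1.9123

y* ≈ 1.912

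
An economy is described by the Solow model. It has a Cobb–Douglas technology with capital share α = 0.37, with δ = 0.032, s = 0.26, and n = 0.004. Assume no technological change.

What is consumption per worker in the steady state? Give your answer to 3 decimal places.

At the steady state, Δk = 0, so s·k^α = (n + δ)·k.
Dividing both sides by k: k^(1−α) = s / (n + δ).
k^0.63 = 0.26 / (0.004 + 0.032) = 0.26 / 0.036 = 7.2222
k* = 7.2222^(1/0.63) ≈ 23.0657
y* = (k*)^α = 23.0657^0.37 ≈ 3.1937
c* = (1 − s)·y* = (1 − 0.26) × 3.1937 ≈ 2.3633

c* = 2.363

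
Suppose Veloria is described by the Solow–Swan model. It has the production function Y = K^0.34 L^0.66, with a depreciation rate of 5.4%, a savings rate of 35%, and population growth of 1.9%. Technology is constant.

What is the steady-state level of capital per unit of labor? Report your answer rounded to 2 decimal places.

Steady state requires s·f(k) = (n + δ)·k, i.e. s·k^α = (n + δ)·k.
Rearranging, k^(1−α) = s / (n + δ).
k^0.66 = 0.35 / (0.019 + 0.054) = 0.35 / 0.073 = 4.7945
k* = 4.7945^(1/0.66) ≈ 10.7505

k* = 10.75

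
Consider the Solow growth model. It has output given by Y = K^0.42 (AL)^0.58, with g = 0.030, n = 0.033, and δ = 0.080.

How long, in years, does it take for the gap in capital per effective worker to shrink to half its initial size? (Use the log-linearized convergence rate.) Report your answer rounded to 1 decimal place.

Near the steady state the convergence rate is λ = (1 − α)(n + g + δ).
λ = (1 − 0.42) × 0.143 = 0.58 × 0.143 = 0.08294
Half-life = ln 2 / λ = 0.6931 / 0.08294 ≈ 8.36 years

half-life ≈ 8.4 years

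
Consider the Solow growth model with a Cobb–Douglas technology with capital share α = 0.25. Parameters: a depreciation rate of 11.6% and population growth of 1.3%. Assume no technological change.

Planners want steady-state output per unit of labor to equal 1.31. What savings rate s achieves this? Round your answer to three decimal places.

Steady state requires s·f(k) = (n + δ)·k, i.e. s·k^α = (n + δ)·k.
Since y* = [s/(n + δ)]^(α/(1−α)), we have s/(n + δ) = (y*)^((1−α)/α) = 1.31^3 = 2.2481.
Therefore s = 2.2481 × (n + δ) = 2.2481 × 0.129 = 0.2900.

s ≈ 0.290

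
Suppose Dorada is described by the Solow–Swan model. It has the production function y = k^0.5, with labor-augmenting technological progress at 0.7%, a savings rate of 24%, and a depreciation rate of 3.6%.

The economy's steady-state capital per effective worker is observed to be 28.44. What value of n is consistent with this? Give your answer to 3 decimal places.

In steady state, investment equals break-even investment: s·k^α = (n + g + δ)·k.
So s / (n + g + δ) = (k*)^(1−α) = 28.44^0.5 = 5.3329.
Therefore n + g + δ = s / 5.3329 = 0.24 / 5.3329 = 0.0450, so n = 0.0450 − 0.043 = 0.0020.

n ≈ 0.002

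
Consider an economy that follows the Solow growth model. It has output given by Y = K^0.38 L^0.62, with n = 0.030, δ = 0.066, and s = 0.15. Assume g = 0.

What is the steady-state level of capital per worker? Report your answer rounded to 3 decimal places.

k* ≈ 2.054

In steady state, investment equals break-even investment: s·k^α = (n + δ)·k.
Dividing both sides by k: k^(1−α) = s / (n + δ).
k^0.62 = 0.15 / (0.030 + 0.066) = 0.15 / 0.096 = 1.5625
k* = 1.5625^(1/0.62) ≈ 2.0541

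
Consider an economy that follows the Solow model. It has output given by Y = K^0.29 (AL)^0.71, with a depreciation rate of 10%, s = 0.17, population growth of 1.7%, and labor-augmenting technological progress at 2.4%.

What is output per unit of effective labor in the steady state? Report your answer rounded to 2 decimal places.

y* = 1.08

At the steady state, Δk = 0, so s·k^α = (n + g + δ)·k.
Rearranging, k^(1−α) = s / (n + g + δ).
k^0.71 = 0.17 / (0.017 + 0.024 + 0.100) = 0.17 / 0.141 = 1.2057
k* = 1.2057^(1/0.71) ≈ 1.3014
y* = (k*)^α = 1.3014^0.29 ≈ 1.0794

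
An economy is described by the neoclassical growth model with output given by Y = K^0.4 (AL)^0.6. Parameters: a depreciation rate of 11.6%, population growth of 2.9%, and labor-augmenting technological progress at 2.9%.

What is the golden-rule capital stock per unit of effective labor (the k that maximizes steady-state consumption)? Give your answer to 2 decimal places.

k_gold ≈ 4.00

The golden rule sets f'(k) = n + g + δ, i.e. α·k^(α−1) = n + g + δ.
So k^(1−α) = α / (n + g + δ) = 0.4 / 0.174 = 2.2989.
k_gold = 2.2989^(1/0.6) ≈ 4.0044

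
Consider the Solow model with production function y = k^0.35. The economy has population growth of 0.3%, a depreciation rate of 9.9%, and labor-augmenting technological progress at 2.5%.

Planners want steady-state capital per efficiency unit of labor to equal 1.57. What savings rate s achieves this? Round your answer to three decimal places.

s ≈ 0.170

Steady state requires s·f(k) = (n + g + δ)·k, i.e. s·k^α = (n + g + δ)·k.
So s / (n + g + δ) = (k*)^(1−α) = 1.57^0.65 = 1.3407.
Therefore s = 1.3407 × (n + g + δ) = 1.3407 × 0.127 = 0.1703.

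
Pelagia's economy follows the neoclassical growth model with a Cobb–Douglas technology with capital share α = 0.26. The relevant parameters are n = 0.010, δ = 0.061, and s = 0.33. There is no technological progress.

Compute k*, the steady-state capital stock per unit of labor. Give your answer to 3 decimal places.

At the steady state, Δk = 0, so s·k^α = (n + δ)·k.
Rearranging, k^(1−α) = s / (n + δ).
k^0.74 = 0.33 / (0.010 + 0.061) = 0.33 / 0.071 = 4.6479
k* = 4.6479^(1/0.74) ≈ 7.9744

k* ≈ 7.974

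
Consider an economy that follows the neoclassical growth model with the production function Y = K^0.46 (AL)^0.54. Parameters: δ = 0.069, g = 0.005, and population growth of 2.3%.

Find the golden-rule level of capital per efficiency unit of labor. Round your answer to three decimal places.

The golden rule sets f'(k) = n + g + δ, i.e. α·k^(α−1) = n + g + δ.
So k^(1−α) = α / (n + g + δ) = 0.46 / 0.097 = 4.7423.
k_gold = 4.7423^(1/0.54) ≈ 17.8579

k_gold ≈ 17.858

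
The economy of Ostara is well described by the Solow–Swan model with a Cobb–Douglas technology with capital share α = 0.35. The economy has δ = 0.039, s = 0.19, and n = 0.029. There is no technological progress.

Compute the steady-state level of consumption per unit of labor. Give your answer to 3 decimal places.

c* = 1.409

At the steady state, Δk = 0, so s·k^α = (n + δ)·k.
Dividing both sides by k: k^(1−α) = s / (n + δ).
k^0.65 = 0.19 / (0.029 + 0.039) = 0.19 / 0.068 = 2.7941
k* = 2.7941^(1/0.65) ≈ 4.8588
y* = (k*)^α = 4.8588^0.35 ≈ 1.7389
c* = (1 − s)·y* = (1 − 0.19) × 1.7389 ≈ 1.4085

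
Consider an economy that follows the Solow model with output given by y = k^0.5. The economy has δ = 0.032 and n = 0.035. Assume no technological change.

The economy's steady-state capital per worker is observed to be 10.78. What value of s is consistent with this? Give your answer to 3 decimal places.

At the steady state, Δk = 0, so s·k^α = (n + δ)·k.
So s / (n + δ) = (k*)^(1−α) = 10.78^0.5 = 3.2833.
Therefore s = 3.2833 × (n + δ) = 3.2833 × 0.067 = 0.2200.

s ≈ 0.220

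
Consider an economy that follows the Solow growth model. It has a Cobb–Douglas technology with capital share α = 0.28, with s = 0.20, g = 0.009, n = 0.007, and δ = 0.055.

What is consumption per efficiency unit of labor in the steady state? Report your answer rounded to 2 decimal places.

c* = 1.20

Steady state requires s·f(k) = (n + g + δ)·k, i.e. s·k^α = (n + g + δ)·k.
Rearranging, k^(1−α) = s / (n + g + δ).
k^0.72 = 0.20 / (0.007 + 0.009 + 0.055) = 0.20 / 0.071 = 2.8169
k* = 2.8169^(1/0.72) ≈ 4.2139
y* = (k*)^α = 4.2139^0.28 ≈ 1.4959
c* = (1 − s)·y* = (1 − 0.20) × 1.4959 ≈ 1.1967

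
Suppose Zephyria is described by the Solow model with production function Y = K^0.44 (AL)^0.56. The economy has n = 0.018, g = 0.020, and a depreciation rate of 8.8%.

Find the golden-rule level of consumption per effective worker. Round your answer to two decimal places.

At the golden rule, f'(k) = n + g + δ, so α·k^(α−1) = n + g + δ and k_gold = (α/(n + g + δ))^(1/(1−α)).
k_gold = (0.44/0.126)^(1/0.56) = 3.4921^1.7857 ≈ 9.3280
c_gold = f(k_gold) − (n + g + δ)·k_gold = 2.6712 − 0.126×9.3280 ≈ 1.4959

c_gold ≈ 1.50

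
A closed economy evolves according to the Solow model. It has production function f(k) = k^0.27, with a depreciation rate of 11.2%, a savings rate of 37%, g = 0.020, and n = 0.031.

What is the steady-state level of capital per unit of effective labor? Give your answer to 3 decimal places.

In steady state, investment equals break-even investment: s·k^α = (n + g + δ)·k.
Rearranging, k^(1−α) = s / (n + g + δ).
k^0.73 = 0.37 / (0.031 + 0.020 + 0.112) = 0.37 / 0.163 = 2.2699
k* = 2.2699^(1/0.73) ≈ 3.0738

k* ≈ 3.074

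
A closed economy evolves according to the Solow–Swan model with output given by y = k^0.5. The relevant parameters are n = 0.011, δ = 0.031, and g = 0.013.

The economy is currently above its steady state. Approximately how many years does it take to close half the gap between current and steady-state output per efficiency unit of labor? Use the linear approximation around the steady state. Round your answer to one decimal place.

t_½ ≈ 25.2 years

Near the steady state the convergence rate is λ = (1 − α)(n + g + δ).
λ = (1 − 0.5) × 0.055 = 0.5 × 0.055 = 0.0275
Half-life = ln 2 / λ = 0.6931 / 0.0275 ≈ 25.20 years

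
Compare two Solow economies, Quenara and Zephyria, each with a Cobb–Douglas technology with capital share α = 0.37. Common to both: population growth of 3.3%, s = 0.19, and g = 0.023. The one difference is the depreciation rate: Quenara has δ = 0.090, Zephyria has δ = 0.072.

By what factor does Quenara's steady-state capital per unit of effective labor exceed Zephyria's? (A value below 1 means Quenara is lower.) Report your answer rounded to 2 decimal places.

Steady-state k* = [s/(n + g + δ)]^(1/(1−α)), so the ratio is [ (s_Q/(n + g + δ)_Q) / (s_Z/(n + g + δ)_Z) ]^1.5873.
s_Q/(n + g + δ)_Q = 0.19/0.146 = 1.3014; s_Z/(n + g + δ)_Z = 0.19/0.128 = 1.4844.
Ratio = (1.3014/1.4844)^1.5873 = 0.8767^1.5873 ≈ 0.8115

k*_Q / k*_Z ≈ 0.81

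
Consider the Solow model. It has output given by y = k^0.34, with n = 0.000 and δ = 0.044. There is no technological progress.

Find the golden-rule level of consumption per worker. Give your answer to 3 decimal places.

c_gold ≈ 1.892

At the golden rule, f'(k) = n + δ, so α·k^(α−1) = n + δ and k_gold = (α/(n + δ))^(1/(1−α)).
k_gold = (0.34/0.044)^(1/0.66) = 7.7273^1.5152 ≈ 22.1585
c_gold = f(k_gold) − (n + δ)·k_gold = 2.8674 − 0.044×22.1585 ≈ 1.8924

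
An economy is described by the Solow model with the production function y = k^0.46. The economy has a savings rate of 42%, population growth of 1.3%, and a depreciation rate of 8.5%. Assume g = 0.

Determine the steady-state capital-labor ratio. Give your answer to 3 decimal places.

At the steady state, Δk = 0, so s·k^α = (n + δ)·k.
Dividing both sides by k: k^(1−α) = s / (n + δ).
k^0.54 = 0.42 / (0.013 + 0.085) = 0.42 / 0.098 = 4.2857
k* = 4.2857^(1/0.54) ≈ 14.8051

k* ≈ 14.805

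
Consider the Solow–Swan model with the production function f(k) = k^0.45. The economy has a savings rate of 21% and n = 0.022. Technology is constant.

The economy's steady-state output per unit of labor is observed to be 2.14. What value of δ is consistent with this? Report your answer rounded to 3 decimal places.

At the steady state, Δk = 0, so s·k^α = (n + δ)·k.
Since y* = [s/(n + δ)]^(α/(1−α)), we have s/(n + δ) = (y*)^((1−α)/α) = 2.14^1.2222 = 2.5341.
Therefore n + δ = s / 2.5341 = 0.21 / 2.5341 = 0.0829, so δ = 0.0829 − 0.022 = 0.0609.

δ ≈ 0.061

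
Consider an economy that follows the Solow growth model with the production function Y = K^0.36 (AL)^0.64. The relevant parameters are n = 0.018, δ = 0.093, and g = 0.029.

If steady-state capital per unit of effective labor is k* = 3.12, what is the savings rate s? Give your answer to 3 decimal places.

s ≈ 0.290

Steady state requires s·f(k) = (n + g + δ)·k, i.e. s·k^α = (n + g + δ)·k.
So s / (n + g + δ) = (k*)^(1−α) = 3.12^0.64 = 2.0714.
Therefore s = 2.0714 × (n + g + δ) = 2.0714 × 0.140 = 0.2900.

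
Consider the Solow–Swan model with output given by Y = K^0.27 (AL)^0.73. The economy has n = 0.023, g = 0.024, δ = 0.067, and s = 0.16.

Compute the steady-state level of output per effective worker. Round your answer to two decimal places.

y* ≈ 1.13

Steady state requires s·f(k) = (n + g + δ)·k, i.e. s·k^α = (n + g + δ)·k.
Dividing both sides by k: k^(1−α) = s / (n + g + δ).
k^0.73 = 0.16 / (0.023 + 0.024 + 0.067) = 0.16 / 0.114 = 1.4035
k* = 1.4035^(1/0.73) ≈ 1.5910
y* = (k*)^α = 1.5910^0.27 ≈ 1.1336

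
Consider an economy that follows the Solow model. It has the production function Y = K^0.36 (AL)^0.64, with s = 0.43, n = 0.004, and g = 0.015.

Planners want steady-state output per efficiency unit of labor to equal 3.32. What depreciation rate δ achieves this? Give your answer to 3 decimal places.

δ ≈ 0.032

Steady state requires s·f(k) = (n + g + δ)·k, i.e. s·k^α = (n + g + δ)·k.
Since y* = [s/(n + g + δ)]^(α/(1−α)), we have s/(n + g + δ) = (y*)^((1−α)/α) = 3.32^1.7778 = 8.4427.
Therefore n + g + δ = s / 8.4427 = 0.43 / 8.4427 = 0.0509, so δ = 0.0509 − 0.019 = 0.0319.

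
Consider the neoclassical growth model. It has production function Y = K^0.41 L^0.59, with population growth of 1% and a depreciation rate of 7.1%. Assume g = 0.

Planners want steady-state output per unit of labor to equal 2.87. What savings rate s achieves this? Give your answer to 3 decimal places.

At the steady state, Δk = 0, so s·k^α = (n + δ)·k.
Since y* = [s/(n + δ)]^(α/(1−α)), we have s/(n + δ) = (y*)^((1−α)/α) = 2.87^1.439 = 4.5592.
Therefore s = 4.5592 × (n + δ) = 4.5592 × 0.081 = 0.3693.

s ≈ 0.369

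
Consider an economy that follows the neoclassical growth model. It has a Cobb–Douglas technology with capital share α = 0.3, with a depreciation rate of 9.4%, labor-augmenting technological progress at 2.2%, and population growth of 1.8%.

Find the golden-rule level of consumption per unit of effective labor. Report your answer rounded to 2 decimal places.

At the golden rule, f'(k) = n + g + δ, so α·k^(α−1) = n + g + δ and k_gold = (α/(n + g + δ))^(1/(1−α)).
k_gold = (0.3/0.134)^(1/0.7) = 2.2388^1.4286 ≈ 3.1625
c_gold = f(k_gold) − (n + g + δ)·k_gold = 1.4126 − 0.134×3.1625 ≈ 0.9888

c_gold ≈ 0.99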